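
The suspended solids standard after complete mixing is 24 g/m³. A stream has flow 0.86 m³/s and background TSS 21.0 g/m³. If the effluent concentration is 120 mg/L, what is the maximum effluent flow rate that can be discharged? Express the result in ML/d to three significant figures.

2.32 ML/d

Mass balance at complete mixing: C_std·(Q_w + Q_r) = Q_w·C_e + Q_r·C_b.
Rearranging, Q_w = Q_r·(C_std − C_b)/(C_e − C_std) = 0.86·(24 − 21) / (120 − 24) = 0.02687 m³/s.
= 2.322 ML/d.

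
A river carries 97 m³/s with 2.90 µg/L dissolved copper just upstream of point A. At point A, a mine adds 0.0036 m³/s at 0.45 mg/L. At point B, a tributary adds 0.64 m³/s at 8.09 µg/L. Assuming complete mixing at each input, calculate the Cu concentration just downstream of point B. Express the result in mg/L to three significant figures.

0.00295 mg/L

2.90 µg/L = 0.0029 mg/L.
After input A: C = (97·0.0029 + 0.0036·0.45) / 97 = 0.002917 mg/L.
8.09 µg/L = 0.00809 mg/L.
After input B: C = (97·0.002917 + 0.64·0.00809) / 97.64 = 0.002951 mg/L.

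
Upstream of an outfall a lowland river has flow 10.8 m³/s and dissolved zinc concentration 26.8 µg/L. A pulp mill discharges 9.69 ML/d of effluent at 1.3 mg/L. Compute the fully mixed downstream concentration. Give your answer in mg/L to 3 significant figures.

0.0399 mg/L

9.69 ML/d = 0.1122 m³/s.
26.8 µg/L = 0.0268 mg/L.
Conservation of mass across the mixing zone: C = (0.1122·1.3 + 10.8·0.0268) / (0.1122 + 10.8) = 0.4352/10.91 = 0.03989 mg/L.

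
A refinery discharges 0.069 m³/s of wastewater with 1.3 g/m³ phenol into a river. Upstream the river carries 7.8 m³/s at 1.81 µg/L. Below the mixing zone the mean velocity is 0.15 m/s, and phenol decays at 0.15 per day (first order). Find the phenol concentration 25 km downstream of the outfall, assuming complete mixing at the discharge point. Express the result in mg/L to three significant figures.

1.81 µg/L = 0.00181 mg/L.
After complete mixing, C₀ = (0.069·1.3 + 7.8·0.00181) / 7.869 = 0.01319 mg/L.
Travel time t = 2.5e+04 m / 0.15 m/s = 1.667e+05 s = 1.929 d.
C = 0.01319·exp(−0.15·1.929) = 0.01319·0.7487 = 0.009878 mg/L.

0.00988 mg/L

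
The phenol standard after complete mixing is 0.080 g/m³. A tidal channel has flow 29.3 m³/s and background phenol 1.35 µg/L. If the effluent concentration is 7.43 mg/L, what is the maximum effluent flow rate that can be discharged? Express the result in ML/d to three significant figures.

27.1 ML/d

1.35 µg/L = 0.00135 mg/L.
Mass balance at complete mixing: C_std·(Q_w + Q_r) = Q_w·C_e + Q_r·C_b.
Rearranging, Q_w = Q_r·(C_std − C_b)/(C_e − C_std) = 29.3·(0.08 − 0.00135) / (7.43 − 0.08) = 0.3135 m³/s.
= 27.09 ML/d.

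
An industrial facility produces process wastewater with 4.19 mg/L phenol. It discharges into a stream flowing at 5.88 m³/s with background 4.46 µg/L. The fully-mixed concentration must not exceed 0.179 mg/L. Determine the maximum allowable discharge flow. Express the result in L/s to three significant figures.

256 L/s

4.46 µg/L = 0.00446 mg/L.
Mass balance at complete mixing: C_std·(Q_w + Q_r) = Q_w·C_e + Q_r·C_b.
Rearranging, Q_w = Q_r·(C_std − C_b)/(C_e − C_std) = 5.88·(0.179 − 0.00446) / (4.19 − 0.179) = 0.2559 m³/s.
= 255.9 L/s.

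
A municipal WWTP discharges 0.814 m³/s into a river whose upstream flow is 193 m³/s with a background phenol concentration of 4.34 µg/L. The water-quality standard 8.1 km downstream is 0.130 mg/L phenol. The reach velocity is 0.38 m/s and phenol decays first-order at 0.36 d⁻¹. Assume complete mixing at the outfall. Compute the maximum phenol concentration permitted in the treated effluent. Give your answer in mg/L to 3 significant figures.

4.34 µg/L = 0.00434 mg/L.
Travel time to the compliance point: t = 8100/0.38 = 2.132e+04 s = 0.2467 d; decay factor exp(−0.36·0.2467) = 0.915.
So the concentration just after mixing may be at most 0.13/0.915 = 0.1421 mg/L.
Mass balance: 0.1421·193.8 = 0.814·Cₑ + 193·0.00434.
Cₑ = (27.54 − 0.8376) / 0.814 = 32.8 mg/L.

32.8 mg/L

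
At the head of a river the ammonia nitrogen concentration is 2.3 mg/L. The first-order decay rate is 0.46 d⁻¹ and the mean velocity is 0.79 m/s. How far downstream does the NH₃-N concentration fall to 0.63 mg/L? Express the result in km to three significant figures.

192 km

From C = C₀·e^(−kt), t = ln(C₀/C)/k = ln(2.3/0.63)/0.46 = 1.295/0.46 = 2.815 d.
Distance = v·t = 0.79 m/s × 2.432e+05 s = 1.921e+05 m = 192.1 km.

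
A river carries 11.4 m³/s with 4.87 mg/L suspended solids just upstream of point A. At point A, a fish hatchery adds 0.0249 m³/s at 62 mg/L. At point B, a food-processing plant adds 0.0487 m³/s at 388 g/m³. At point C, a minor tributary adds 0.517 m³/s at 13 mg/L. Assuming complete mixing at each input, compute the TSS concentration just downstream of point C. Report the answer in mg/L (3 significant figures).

6.90 mg/L

After input A: C = (11.4·4.87 + 0.0249·62) / 11.42 = 4.995 mg/L.
After input B: C = (11.42·4.995 + 0.0487·388) / 11.47 = 6.62 mg/L.
After input C: C = (11.47·6.62 + 0.517·13) / 11.99 = 6.895 mg/L.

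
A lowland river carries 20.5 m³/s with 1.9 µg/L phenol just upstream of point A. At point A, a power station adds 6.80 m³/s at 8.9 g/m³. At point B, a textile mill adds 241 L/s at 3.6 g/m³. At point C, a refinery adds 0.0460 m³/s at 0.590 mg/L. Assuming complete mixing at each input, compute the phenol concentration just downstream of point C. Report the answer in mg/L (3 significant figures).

1.9 µg/L = 0.0019 mg/L.
After input A: C = (20.5·0.0019 + 6.8·8.9) / 27.3 = 2.218 mg/L.
241 L/s = 0.241 m³/s.
After input B: C = (27.3·2.218 + 0.241·3.6) / 27.54 = 2.23 mg/L.
After input C: C = (27.54·2.23 + 0.046·0.59) / 27.59 = 2.228 mg/L.

2.23 mg/L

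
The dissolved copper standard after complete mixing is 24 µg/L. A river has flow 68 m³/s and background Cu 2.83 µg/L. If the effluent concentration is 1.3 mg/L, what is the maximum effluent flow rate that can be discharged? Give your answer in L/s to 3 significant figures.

2.83 µg/L = 0.00283 mg/L.
24 µg/L = 0.024 mg/L.
Mass balance at complete mixing: C_std·(Q_w + Q_r) = Q_w·C_e + Q_r·C_b.
Rearranging, Q_w = Q_r·(C_std − C_b)/(C_e − C_std) = 68·(0.024 − 0.00283) / (1.3 − 0.024) = 1.128 m³/s.
= 1128 L/s.

1130 L/s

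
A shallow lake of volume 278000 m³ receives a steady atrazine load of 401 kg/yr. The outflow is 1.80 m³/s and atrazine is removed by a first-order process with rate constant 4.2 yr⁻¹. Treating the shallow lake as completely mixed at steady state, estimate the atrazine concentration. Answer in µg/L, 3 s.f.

6.92 µg/L

Outflow Q = 1.80 m³/s × 3.156e+07 s/yr = 5.68e+07 m³/yr.
Steady-state CSTR mass balance: W = Q·C + k·V·C, so C = W/(Q + kV).
Q + kV = 5.68e+07 + 4.2·278000 = 5.797e+07 m³/yr.
C = 401/5.797e+07 = 6.917e-06 kg/m³ = 0.006917 mg/L = 6.917 µg/L.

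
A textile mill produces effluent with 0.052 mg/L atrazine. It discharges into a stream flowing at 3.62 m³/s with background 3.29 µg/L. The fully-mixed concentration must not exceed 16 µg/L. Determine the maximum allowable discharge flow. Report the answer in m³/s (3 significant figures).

1.28 m³/s

3.29 µg/L = 0.00329 mg/L.
16 µg/L = 0.016 mg/L.
Mass balance at complete mixing: C_std·(Q_w + Q_r) = Q_w·C_e + Q_r·C_b.
Rearranging, Q_w = Q_r·(C_std − C_b)/(C_e − C_std) = 3.62·(0.016 − 0.00329) / (0.052 − 0.016) = 1.278 m³/s.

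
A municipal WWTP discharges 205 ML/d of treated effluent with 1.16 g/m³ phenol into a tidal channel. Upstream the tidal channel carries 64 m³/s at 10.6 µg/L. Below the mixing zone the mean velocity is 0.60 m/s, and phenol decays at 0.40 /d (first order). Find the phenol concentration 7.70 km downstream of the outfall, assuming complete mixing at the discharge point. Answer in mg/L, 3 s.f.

0.0487 mg/L

205 ML/d = 2.373 m³/s.
10.6 µg/L = 0.0106 mg/L.
After complete mixing, C₀ = (2.373·1.16 + 64·0.0106) / 66.37 = 0.05169 mg/L.
Travel time t = 7700 m / 0.60 m/s = 1.283e+04 s = 0.1485 d.
C = 0.05169·exp(−0.40·0.1485) = 0.05169·0.9423 = 0.04871 mg/L.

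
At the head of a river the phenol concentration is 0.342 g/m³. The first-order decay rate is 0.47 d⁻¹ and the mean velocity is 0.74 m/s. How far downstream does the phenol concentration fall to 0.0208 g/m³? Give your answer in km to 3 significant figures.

From C = C₀·e^(−kt), t = ln(C₀/C)/k = ln(0.342/0.0208)/0.47 = 2.8/0.47 = 5.957 d.
Distance = v·t = 0.74 m/s × 5.147e+05 s = 3.809e+05 m = 380.9 km.

381 km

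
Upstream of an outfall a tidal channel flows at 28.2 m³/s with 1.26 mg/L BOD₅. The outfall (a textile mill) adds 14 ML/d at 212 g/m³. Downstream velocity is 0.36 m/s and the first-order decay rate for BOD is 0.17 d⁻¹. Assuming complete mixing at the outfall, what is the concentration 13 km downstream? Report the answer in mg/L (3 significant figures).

2.29 mg/L

14 ML/d = 0.162 m³/s.
After complete mixing, C₀ = (0.162·212 + 28.2·1.26) / 28.36 = 2.464 mg/L.
Travel time t = 1.3e+04 m / 0.36 m/s = 3.611e+04 s = 0.418 d.
C = 2.464·exp(−0.17·0.418) = 2.464·0.9314 = 2.295 mg/L.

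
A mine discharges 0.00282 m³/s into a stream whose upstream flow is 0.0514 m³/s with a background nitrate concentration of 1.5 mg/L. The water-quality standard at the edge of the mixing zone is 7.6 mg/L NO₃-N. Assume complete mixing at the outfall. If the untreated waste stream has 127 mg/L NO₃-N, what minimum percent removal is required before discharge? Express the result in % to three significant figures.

Mass balance: 7.6·0.05422 = 0.00282·Cₑ + 0.0514·1.5.
Cₑ = (0.4121 − 0.0771) / 0.00282 = 118.8 mg/L.
Required removal = 1 − 118.8/127 = 6.469 %.

6.47 %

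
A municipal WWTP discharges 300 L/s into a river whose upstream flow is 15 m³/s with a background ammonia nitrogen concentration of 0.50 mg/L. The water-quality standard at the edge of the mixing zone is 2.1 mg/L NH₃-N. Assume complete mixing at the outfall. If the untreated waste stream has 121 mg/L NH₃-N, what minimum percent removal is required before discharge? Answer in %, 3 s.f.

300 L/s = 0.3 m³/s.
Mass balance: 2.1·15.3 = 0.3·Cₑ + 15·0.5.
Cₑ = (32.13 − 7.5) / 0.3 = 82.1 mg/L.
Required removal = 1 − 82.1/121 = 32.15 %.

32.1 %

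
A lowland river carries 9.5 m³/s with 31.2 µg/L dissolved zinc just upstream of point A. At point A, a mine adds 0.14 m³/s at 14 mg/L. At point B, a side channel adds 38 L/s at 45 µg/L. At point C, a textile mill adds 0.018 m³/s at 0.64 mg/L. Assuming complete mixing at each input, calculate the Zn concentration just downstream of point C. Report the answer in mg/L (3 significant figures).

31.2 µg/L = 0.0312 mg/L.
After input A: C = (9.5·0.0312 + 0.14·14) / 9.64 = 0.2341 mg/L.
38 L/s = 0.038 m³/s.
45 µg/L = 0.045 mg/L.
After input B: C = (9.64·0.2341 + 0.038·0.045) / 9.678 = 0.2333 mg/L.
After input C: C = (9.678·0.2333 + 0.018·0.64) / 9.696 = 0.2341 mg/L.

0.234 mg/L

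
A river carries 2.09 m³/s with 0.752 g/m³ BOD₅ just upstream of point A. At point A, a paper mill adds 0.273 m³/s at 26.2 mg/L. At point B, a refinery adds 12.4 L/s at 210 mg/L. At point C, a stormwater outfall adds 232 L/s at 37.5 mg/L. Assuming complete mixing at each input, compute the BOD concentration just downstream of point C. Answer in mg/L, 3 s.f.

7.68 mg/L

After input A: C = (2.09·0.752 + 0.273·26.2) / 2.363 = 3.692 mg/L.
12.4 L/s = 0.0124 m³/s.
After input B: C = (2.363·3.692 + 0.0124·210) / 2.375 = 4.769 mg/L.
232 L/s = 0.232 m³/s.
After input C: C = (2.375·4.769 + 0.232·37.5) / 2.607 = 7.681 mg/L.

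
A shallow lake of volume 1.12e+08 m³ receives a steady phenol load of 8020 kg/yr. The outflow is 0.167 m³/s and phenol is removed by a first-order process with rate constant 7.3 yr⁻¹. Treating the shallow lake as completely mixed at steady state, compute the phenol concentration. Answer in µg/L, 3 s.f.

Outflow Q = 0.167 m³/s × 3.156e+07 s/yr = 5.27e+06 m³/yr.
Steady-state CSTR mass balance: W = Q·C + k·V·C, so C = W/(Q + kV).
Q + kV = 5.27e+06 + 7.3·1.12e+08 = 8.229e+08 m³/yr.
C = 8020/8.229e+08 = 9.746e-06 kg/m³ = 0.009746 mg/L = 9.746 µg/L.

9.75 µg/L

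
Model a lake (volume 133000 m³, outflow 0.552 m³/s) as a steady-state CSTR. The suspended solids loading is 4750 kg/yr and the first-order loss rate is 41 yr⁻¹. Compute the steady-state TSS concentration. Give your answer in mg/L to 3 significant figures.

Outflow Q = 0.552 m³/s × 3.156e+07 s/yr = 1.742e+07 m³/yr.
Steady-state CSTR mass balance: W = Q·C + k·V·C, so C = W/(Q + kV).
Q + kV = 1.742e+07 + 41·133000 = 2.287e+07 m³/yr.
C = 4750/2.287e+07 = 0.0002077 kg/m³ = 0.2077 mg/L.

0.208 mg/L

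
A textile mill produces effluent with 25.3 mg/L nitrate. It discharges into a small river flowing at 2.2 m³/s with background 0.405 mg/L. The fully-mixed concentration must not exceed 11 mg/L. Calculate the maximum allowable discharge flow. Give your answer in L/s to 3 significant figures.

1630 L/s

Mass balance at complete mixing: C_std·(Q_w + Q_r) = Q_w·C_e + Q_r·C_b.
Rearranging, Q_w = Q_r·(C_std − C_b)/(C_e − C_std) = 2.2·(11 − 0.405) / (25.3 − 11) = 1.63 m³/s.
= 1630 L/s.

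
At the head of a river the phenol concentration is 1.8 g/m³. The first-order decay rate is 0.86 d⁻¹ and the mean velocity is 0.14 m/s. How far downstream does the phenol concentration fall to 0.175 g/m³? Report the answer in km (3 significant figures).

From C = C₀·e^(−kt), t = ln(C₀/C)/k = ln(1.8/0.175)/0.86 = 2.331/0.86 = 2.71 d.
Distance = v·t = 0.14 m/s × 2.342e+05 s = 3.278e+04 m = 32.78 km.

32.8 km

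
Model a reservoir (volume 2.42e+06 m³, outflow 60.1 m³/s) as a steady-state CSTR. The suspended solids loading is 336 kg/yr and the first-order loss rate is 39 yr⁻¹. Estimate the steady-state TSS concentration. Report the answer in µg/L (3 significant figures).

Outflow Q = 60.1 m³/s × 3.156e+07 s/yr = 1.897e+09 m³/yr.
Steady-state CSTR mass balance: W = Q·C + k·V·C, so C = W/(Q + kV).
Q + kV = 1.897e+09 + 39·2.42e+06 = 1.991e+09 m³/yr.
C = 336/1.991e+09 = 1.688e-07 kg/m³ = 0.0001688 mg/L = 0.1688 µg/L.

0.169 µg/L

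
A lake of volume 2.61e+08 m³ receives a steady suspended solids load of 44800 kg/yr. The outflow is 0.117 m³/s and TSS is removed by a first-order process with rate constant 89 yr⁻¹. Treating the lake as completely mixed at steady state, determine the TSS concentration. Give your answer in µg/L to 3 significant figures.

1.93 µg/L

Outflow Q = 0.117 m³/s × 3.156e+07 s/yr = 3.692e+06 m³/yr.
Steady-state CSTR mass balance: W = Q·C + k·V·C, so C = W/(Q + kV).
Q + kV = 3.692e+06 + 89·2.61e+08 = 2.323e+10 m³/yr.
C = 44800/2.323e+10 = 1.928e-06 kg/m³ = 0.001928 mg/L = 1.928 µg/L.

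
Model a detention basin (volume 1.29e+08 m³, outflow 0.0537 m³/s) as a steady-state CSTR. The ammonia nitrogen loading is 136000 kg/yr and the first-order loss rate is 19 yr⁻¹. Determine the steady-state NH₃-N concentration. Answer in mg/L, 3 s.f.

0.0554 mg/L

Outflow Q = 0.0537 m³/s × 3.156e+07 s/yr = 1.695e+06 m³/yr.
Steady-state CSTR mass balance: W = Q·C + k·V·C, so C = W/(Q + kV).
Q + kV = 1.695e+06 + 19·1.29e+08 = 2.453e+09 m³/yr.
C = 136000/2.453e+09 = 5.545e-05 kg/m³ = 0.05545 mg/L.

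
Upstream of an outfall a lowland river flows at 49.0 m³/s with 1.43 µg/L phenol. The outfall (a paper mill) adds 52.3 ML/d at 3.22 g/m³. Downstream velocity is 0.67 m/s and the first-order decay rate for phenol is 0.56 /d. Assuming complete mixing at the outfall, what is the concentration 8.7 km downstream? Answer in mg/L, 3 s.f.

52.3 ML/d = 0.6053 m³/s.
1.43 µg/L = 0.00143 mg/L.
After complete mixing, C₀ = (0.6053·3.22 + 49·0.00143) / 49.61 = 0.04071 mg/L.
Travel time t = 8700 m / 0.67 m/s = 1.299e+04 s = 0.1503 d.
C = 0.04071·exp(−0.56·0.1503) = 0.04071·0.9193 = 0.03742 mg/L.

0.0374 mg/L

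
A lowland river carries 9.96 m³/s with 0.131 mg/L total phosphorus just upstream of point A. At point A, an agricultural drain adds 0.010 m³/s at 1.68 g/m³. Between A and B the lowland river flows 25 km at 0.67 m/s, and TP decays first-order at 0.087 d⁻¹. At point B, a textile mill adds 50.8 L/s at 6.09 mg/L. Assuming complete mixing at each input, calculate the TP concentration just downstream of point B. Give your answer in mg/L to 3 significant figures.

After input A: C = (9.96·0.131 + 0.01·1.68) / 9.97 = 0.1326 mg/L.
Over the 25 km reach to input B (t = 3.731e+04 s = 0.4319 d), decay gives C = 0.1326·exp(−0.087·0.4319) = 0.1277 mg/L.
50.8 L/s = 0.0508 m³/s.
After input B: C = (9.97·0.1277 + 0.0508·6.09) / 10.02 = 0.1579 mg/L.

0.158 mg/L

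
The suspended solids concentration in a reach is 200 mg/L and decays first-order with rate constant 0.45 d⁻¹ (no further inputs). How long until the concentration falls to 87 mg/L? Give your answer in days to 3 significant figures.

1.85 d

t = ln(C₀/C)/k = ln(200/87)/0.45 = 0.8324/0.45 = 1.85 d.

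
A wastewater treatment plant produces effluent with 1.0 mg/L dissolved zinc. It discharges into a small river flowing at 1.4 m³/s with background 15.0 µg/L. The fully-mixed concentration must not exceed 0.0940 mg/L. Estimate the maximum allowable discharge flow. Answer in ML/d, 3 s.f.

10.5 ML/d

15.0 µg/L = 0.015 mg/L.
Mass balance at complete mixing: C_std·(Q_w + Q_r) = Q_w·C_e + Q_r·C_b.
Rearranging, Q_w = Q_r·(C_std − C_b)/(C_e − C_std) = 1.4·(0.094 − 0.015) / (1 − 0.094) = 0.1221 m³/s.
= 10.55 ML/d.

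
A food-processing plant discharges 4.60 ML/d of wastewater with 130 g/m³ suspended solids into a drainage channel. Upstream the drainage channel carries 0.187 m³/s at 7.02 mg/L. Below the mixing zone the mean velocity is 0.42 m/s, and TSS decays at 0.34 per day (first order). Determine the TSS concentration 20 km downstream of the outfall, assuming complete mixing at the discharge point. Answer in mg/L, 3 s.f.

4.60 ML/d = 0.05324 m³/s.
After complete mixing, C₀ = (0.05324·130 + 0.187·7.02) / 0.2402 = 34.27 mg/L.
Travel time t = 2e+04 m / 0.42 m/s = 4.762e+04 s = 0.5511 d.
C = 34.27·exp(−0.34·0.5511) = 34.27·0.8291 = 28.42 mg/L.

28.4 mg/L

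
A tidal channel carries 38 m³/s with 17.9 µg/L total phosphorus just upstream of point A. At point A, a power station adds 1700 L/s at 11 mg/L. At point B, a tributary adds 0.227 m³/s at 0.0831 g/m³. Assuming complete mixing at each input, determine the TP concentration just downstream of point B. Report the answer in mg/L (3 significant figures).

0.486 mg/L

17.9 µg/L = 0.0179 mg/L.
1700 L/s = 1.7 m³/s.
After input A: C = (38·0.0179 + 1.7·11) / 39.7 = 0.4882 mg/L.
After input B: C = (39.7·0.4882 + 0.227·0.0831) / 39.93 = 0.4859 mg/L.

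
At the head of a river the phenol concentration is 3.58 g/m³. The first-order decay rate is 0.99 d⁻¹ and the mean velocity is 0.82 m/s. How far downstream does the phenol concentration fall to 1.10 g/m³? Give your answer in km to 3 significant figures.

From C = C₀·e^(−kt), t = ln(C₀/C)/k = ln(3.58/1.10)/0.99 = 1.18/0.99 = 1.192 d.
Distance = v·t = 0.82 m/s × 1.03e+05 s = 8.445e+04 m = 84.45 km.

84.4 km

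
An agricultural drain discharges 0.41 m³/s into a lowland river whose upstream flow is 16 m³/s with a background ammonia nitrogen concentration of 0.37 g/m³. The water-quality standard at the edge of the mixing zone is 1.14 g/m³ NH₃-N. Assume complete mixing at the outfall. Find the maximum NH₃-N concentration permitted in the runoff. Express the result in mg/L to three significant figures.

Mass balance: 1.14·16.41 = 0.41·Cₑ + 16·0.37.
Cₑ = (18.71 − 5.92) / 0.41 = 31.19 mg/L.

31.2 mg/L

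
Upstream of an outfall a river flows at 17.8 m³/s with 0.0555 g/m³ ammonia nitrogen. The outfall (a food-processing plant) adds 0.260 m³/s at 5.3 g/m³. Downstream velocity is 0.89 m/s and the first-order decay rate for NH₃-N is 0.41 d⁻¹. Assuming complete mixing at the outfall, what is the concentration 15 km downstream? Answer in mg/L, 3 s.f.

After complete mixing, C₀ = (0.26·5.3 + 17.8·0.0555) / 18.06 = 0.131 mg/L.
Travel time t = 1.5e+04 m / 0.89 m/s = 1.685e+04 s = 0.1951 d.
C = 0.131·exp(−0.41·0.1951) = 0.131·0.9231 = 0.1209 mg/L.

0.121 mg/L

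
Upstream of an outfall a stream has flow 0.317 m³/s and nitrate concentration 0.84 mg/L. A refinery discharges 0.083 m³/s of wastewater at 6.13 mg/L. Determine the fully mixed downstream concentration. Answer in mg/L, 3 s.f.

Conservation of mass across the mixing zone: C = (0.083·6.13 + 0.317·0.84) / (0.083 + 0.317) = 0.7751/0.4 = 1.938 mg/L.

1.94 mg/L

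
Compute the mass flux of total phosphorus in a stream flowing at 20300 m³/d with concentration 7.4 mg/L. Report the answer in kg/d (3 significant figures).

150 kg/d

20300 m³/d = 0.235 m³/s.
Mass flux = Q·C = 0.235 m³/s × 7.4 g/m³ = 1.739 g/s.
= 1.739 g/s × 86.4 = 150.2 kg/d.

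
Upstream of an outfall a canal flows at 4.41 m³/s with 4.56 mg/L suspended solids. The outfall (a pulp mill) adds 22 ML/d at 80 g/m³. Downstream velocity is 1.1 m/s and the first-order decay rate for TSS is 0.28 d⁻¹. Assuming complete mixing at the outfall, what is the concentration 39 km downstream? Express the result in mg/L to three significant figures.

22 ML/d = 0.2546 m³/s.
After complete mixing, C₀ = (0.2546·80 + 4.41·4.56) / 4.665 = 8.678 mg/L.
Travel time t = 3.9e+04 m / 1.1 m/s = 3.545e+04 s = 0.4104 d.
C = 8.678·exp(−0.28·0.4104) = 8.678·0.8915 = 7.736 mg/L.

7.74 mg/L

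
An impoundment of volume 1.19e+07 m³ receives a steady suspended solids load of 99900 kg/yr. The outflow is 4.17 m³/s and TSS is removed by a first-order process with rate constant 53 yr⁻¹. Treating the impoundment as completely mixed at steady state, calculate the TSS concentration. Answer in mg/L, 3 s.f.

0.131 mg/L

Outflow Q = 4.17 m³/s × 3.156e+07 s/yr = 1.316e+08 m³/yr.
Steady-state CSTR mass balance: W = Q·C + k·V·C, so C = W/(Q + kV).
Q + kV = 1.316e+08 + 53·1.19e+07 = 7.623e+08 m³/yr.
C = 99900/7.623e+08 = 0.0001311 kg/m³ = 0.1311 mg/L.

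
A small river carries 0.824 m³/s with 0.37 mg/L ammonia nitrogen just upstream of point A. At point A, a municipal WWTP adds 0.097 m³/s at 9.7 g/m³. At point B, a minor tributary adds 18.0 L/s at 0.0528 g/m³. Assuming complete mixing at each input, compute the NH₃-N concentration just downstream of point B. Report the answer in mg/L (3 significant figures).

1.33 mg/L

After input A: C = (0.824·0.37 + 0.097·9.7) / 0.921 = 1.353 mg/L.
18.0 L/s = 0.018 m³/s.
After input B: C = (0.921·1.353 + 0.018·0.0528) / 0.939 = 1.328 mg/L.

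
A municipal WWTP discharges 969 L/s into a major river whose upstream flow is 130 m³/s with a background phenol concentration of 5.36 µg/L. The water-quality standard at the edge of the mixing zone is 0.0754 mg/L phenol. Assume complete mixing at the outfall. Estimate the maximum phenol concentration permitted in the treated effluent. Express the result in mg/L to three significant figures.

969 L/s = 0.969 m³/s.
5.36 µg/L = 0.00536 mg/L.
Mass balance: 0.0754·131 = 0.969·Cₑ + 130·0.00536.
Cₑ = (9.875 − 0.6968) / 0.969 = 9.472 mg/L.

9.47 mg/L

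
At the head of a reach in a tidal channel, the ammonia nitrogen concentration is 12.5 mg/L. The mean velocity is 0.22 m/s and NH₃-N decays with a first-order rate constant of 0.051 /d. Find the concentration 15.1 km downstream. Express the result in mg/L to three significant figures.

12.0 mg/L

Travel time t = 15.1 km / 0.22 m/s = 1.51e+04/0.22 = 6.864e+04 s = 0.7944 d.
First-order decay: C = 12.5·exp(−0.051·0.7944) = 12.5·0.9603 = 12 mg/L.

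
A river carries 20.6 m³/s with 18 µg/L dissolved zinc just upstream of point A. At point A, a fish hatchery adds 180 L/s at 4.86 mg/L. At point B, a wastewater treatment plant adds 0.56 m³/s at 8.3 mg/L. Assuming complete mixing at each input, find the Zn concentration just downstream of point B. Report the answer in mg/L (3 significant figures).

0.276 mg/L

18 µg/L = 0.018 mg/L.
180 L/s = 0.18 m³/s.
After input A: C = (20.6·0.018 + 0.18·4.86) / 20.78 = 0.05994 mg/L.
After input B: C = (20.78·0.05994 + 0.56·8.3) / 21.34 = 0.2762 mg/L.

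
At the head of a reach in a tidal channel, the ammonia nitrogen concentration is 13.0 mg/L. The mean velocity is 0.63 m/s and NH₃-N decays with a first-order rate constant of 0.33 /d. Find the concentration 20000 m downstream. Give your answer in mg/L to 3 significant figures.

Travel time t = 20000 m / 0.63 m/s = 2e+04/0.63 = 3.175e+04 s = 0.3674 d.
First-order decay: C = 13.0·exp(−0.33·0.3674) = 13.0·0.8858 = 11.52 mg/L.

11.5 mg/L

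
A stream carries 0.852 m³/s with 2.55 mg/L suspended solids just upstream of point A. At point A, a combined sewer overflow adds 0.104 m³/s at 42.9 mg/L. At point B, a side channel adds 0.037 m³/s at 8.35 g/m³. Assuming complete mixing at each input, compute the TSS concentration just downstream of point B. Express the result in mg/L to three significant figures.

After input A: C = (0.852·2.55 + 0.104·42.9) / 0.956 = 6.94 mg/L.
After input B: C = (0.956·6.94 + 0.037·8.35) / 0.993 = 6.992 mg/L.

6.99 mg/L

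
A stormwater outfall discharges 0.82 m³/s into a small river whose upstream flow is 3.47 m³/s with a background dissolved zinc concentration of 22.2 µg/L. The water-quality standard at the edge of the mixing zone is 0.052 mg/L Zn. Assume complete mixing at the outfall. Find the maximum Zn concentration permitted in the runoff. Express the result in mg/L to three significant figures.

22.2 µg/L = 0.0222 mg/L.
Mass balance: 0.052·4.29 = 0.82·Cₑ + 3.47·0.0222.
Cₑ = (0.2231 − 0.07703) / 0.82 = 0.1781 mg/L.

0.178 mg/L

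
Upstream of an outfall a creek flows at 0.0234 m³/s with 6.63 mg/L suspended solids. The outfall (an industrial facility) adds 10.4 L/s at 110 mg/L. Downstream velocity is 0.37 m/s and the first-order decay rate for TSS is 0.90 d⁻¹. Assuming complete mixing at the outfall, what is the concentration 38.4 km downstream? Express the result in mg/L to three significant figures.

13.0 mg/L

10.4 L/s = 0.0104 m³/s.
After complete mixing, C₀ = (0.0104·110 + 0.0234·6.63) / 0.0338 = 38.44 mg/L.
Travel time t = 3.84e+04 m / 0.37 m/s = 1.038e+05 s = 1.201 d.
C = 38.44·exp(−0.90·1.201) = 38.44·0.3392 = 13.04 mg/L.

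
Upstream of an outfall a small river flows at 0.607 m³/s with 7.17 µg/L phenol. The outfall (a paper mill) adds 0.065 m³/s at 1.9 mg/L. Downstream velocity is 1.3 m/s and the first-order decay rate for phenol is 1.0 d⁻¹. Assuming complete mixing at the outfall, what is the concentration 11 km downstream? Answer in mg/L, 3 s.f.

0.173 mg/L

7.17 µg/L = 0.00717 mg/L.
After complete mixing, C₀ = (0.065·1.9 + 0.607·0.00717) / 0.672 = 0.1903 mg/L.
Travel time t = 1.1e+04 m / 1.3 m/s = 8462 s = 0.09793 d.
C = 0.1903·exp(−1.0·0.09793) = 0.1903·0.9067 = 0.1725 mg/L.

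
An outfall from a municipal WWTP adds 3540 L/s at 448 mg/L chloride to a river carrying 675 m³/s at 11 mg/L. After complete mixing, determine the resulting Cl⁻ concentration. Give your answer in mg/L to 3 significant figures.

3540 L/s = 3.54 m³/s.
By mass balance at complete mixing, C = (3.54·448 + 675·11) / (3.54 + 675) = 9011/678.5 = 13.28 mg/L.

13.3 mg/L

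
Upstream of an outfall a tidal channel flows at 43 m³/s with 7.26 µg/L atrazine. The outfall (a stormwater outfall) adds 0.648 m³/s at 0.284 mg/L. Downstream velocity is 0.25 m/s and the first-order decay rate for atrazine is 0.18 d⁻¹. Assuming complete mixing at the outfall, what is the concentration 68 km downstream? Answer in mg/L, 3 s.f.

0.00645 mg/L

7.26 µg/L = 0.00726 mg/L.
After complete mixing, C₀ = (0.648·0.284 + 43·0.00726) / 43.65 = 0.01137 mg/L.
Travel time t = 6.8e+04 m / 0.25 m/s = 2.72e+05 s = 3.148 d.
C = 0.01137·exp(−0.18·3.148) = 0.01137·0.5674 = 0.006451 mg/L.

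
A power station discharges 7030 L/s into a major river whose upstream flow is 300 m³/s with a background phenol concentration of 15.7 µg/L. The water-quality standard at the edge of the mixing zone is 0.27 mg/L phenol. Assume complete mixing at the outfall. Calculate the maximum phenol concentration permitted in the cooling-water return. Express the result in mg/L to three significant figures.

7030 L/s = 7.03 m³/s.
15.7 µg/L = 0.0157 mg/L.
Mass balance: 0.27·307 = 7.03·Cₑ + 300·0.0157.
Cₑ = (82.9 − 4.71) / 7.03 = 11.12 mg/L.

11.1 mg/L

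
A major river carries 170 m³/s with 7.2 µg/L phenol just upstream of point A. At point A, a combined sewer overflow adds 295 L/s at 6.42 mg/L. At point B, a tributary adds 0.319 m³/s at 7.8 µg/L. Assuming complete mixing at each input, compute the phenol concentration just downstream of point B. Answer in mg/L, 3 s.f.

7.2 µg/L = 0.0072 mg/L.
295 L/s = 0.295 m³/s.
After input A: C = (170·0.0072 + 0.295·6.42) / 170.3 = 0.01831 mg/L.
7.8 µg/L = 0.0078 mg/L.
After input B: C = (170.3·0.01831 + 0.319·0.0078) / 170.6 = 0.01829 mg/L.

0.0183 mg/L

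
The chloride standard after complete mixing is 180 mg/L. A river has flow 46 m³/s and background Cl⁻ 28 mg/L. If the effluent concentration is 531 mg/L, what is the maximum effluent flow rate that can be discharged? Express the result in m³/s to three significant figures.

19.9 m³/s

Mass balance at complete mixing: C_std·(Q_w + Q_r) = Q_w·C_e + Q_r·C_b.
Rearranging, Q_w = Q_r·(C_std − C_b)/(C_e − C_std) = 46·(180 − 28) / (531 − 180) = 19.92 m³/s.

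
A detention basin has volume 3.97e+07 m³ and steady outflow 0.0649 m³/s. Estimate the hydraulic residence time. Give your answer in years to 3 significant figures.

19.4 yr

Q = 0.0649 m³/s × 3.156e+07 s/yr = 2.048e+06 m³/yr.
Hydraulic residence time τ = V/Q = 3.97e+07/2.048e+06 = 19.38 yr.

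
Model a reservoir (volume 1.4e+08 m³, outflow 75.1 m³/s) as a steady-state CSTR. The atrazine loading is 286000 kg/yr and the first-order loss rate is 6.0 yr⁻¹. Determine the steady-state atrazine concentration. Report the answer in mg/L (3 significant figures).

Outflow Q = 75.1 m³/s × 3.156e+07 s/yr = 2.37e+09 m³/yr.
Steady-state CSTR mass balance: W = Q·C + k·V·C, so C = W/(Q + kV).
Q + kV = 2.37e+09 + 6.0·1.4e+08 = 3.21e+09 m³/yr.
C = 286000/3.21e+09 = 8.91e-05 kg/m³ = 0.0891 mg/L.

0.0891 mg/L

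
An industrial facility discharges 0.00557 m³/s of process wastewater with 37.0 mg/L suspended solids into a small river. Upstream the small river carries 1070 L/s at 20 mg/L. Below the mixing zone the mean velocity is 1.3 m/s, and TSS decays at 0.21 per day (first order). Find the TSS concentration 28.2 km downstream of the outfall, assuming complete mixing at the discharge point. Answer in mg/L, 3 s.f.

1070 L/s = 1.07 m³/s.
After complete mixing, C₀ = (0.00557·37 + 1.07·20) / 1.076 = 20.09 mg/L.
Travel time t = 2.82e+04 m / 1.3 m/s = 2.169e+04 s = 0.2511 d.
C = 20.09·exp(−0.21·0.2511) = 20.09·0.9486 = 19.06 mg/L.

19.1 mg/L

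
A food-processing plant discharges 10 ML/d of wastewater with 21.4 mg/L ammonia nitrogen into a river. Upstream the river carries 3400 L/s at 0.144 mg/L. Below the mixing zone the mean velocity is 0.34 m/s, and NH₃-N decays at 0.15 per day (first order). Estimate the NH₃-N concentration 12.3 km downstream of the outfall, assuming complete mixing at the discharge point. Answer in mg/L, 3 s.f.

10 ML/d = 0.1157 m³/s.
3400 L/s = 3.4 m³/s.
After complete mixing, C₀ = (0.1157·21.4 + 3.4·0.144) / 3.516 = 0.8438 mg/L.
Travel time t = 1.23e+04 m / 0.34 m/s = 3.618e+04 s = 0.4187 d.
C = 0.8438·exp(−0.15·0.4187) = 0.8438·0.9391 = 0.7924 mg/L.

0.792 mg/L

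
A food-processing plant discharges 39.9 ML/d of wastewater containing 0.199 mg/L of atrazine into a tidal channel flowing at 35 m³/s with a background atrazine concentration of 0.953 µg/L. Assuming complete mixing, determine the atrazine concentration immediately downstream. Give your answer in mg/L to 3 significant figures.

0.00353 mg/L

39.9 ML/d = 0.4618 m³/s.
0.953 µg/L = 0.000953 mg/L.
Conservation of mass across the mixing zone: C = (0.4618·0.199 + 35·0.000953) / (0.4618 + 35) = 0.1253/35.46 = 0.003532 mg/L.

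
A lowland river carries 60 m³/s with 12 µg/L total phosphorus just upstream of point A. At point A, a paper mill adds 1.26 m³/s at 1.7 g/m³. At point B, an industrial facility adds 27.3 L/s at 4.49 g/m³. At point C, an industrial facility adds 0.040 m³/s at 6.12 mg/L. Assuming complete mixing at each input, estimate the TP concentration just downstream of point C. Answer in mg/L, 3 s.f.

0.0527 mg/L

12 µg/L = 0.012 mg/L.
After input A: C = (60·0.012 + 1.26·1.7) / 61.26 = 0.04672 mg/L.
27.3 L/s = 0.0273 m³/s.
After input B: C = (61.26·0.04672 + 0.0273·4.49) / 61.29 = 0.0487 mg/L.
After input C: C = (61.29·0.0487 + 0.04·6.12) / 61.33 = 0.05266 mg/L.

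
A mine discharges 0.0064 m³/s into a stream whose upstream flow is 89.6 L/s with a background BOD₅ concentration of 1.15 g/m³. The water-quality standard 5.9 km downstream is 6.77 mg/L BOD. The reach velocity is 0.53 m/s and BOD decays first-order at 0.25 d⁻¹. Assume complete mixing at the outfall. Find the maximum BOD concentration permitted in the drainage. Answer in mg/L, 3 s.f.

88.8 mg/L

89.6 L/s = 0.0896 m³/s.
Travel time to the compliance point: t = 5900/0.53 = 1.113e+04 s = 0.1288 d; decay factor exp(−0.25·0.1288) = 0.9683.
So the concentration just after mixing may be at most 6.77/0.9683 = 6.992 mg/L.
Mass balance: 6.992·0.096 = 0.0064·Cₑ + 0.0896·1.15.
Cₑ = (0.6712 − 0.103) / 0.0064 = 88.77 mg/L.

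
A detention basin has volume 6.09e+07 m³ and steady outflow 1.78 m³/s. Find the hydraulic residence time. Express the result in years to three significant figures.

1.08 yr

Q = 1.78 m³/s × 3.156e+07 s/yr = 5.617e+07 m³/yr.
Hydraulic residence time τ = V/Q = 6.09e+07/5.617e+07 = 1.084 yr.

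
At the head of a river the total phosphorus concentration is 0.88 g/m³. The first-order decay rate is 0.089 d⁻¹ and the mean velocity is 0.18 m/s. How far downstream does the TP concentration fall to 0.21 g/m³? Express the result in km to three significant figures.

250 km

From C = C₀·e^(−kt), t = ln(C₀/C)/k = ln(0.88/0.21)/0.089 = 1.433/0.089 = 16.1 d.
Distance = v·t = 0.18 m/s × 1.391e+06 s = 2.504e+05 m = 250.4 km.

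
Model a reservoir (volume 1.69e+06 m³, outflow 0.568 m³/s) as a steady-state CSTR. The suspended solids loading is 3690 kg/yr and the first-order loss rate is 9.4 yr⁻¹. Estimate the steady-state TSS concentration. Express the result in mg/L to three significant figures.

0.109 mg/L

Outflow Q = 0.568 m³/s × 3.156e+07 s/yr = 1.792e+07 m³/yr.
Steady-state CSTR mass balance: W = Q·C + k·V·C, so C = W/(Q + kV).
Q + kV = 1.792e+07 + 9.4·1.69e+06 = 3.381e+07 m³/yr.
C = 3690/3.381e+07 = 0.0001091 kg/m³ = 0.1091 mg/L.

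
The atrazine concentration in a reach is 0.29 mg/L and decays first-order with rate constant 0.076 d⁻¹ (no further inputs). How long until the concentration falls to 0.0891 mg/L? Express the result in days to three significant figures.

t = ln(C₀/C)/k = ln(0.29/0.0891)/0.076 = 1.18/0.076 = 15.53 d.

15.5 d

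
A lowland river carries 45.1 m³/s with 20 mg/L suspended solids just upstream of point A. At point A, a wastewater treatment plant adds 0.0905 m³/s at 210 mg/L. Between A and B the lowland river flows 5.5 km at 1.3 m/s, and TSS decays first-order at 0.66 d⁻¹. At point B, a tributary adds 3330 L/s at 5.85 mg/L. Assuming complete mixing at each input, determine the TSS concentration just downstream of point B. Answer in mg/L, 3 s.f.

After input A: C = (45.1·20 + 0.0905·210) / 45.19 = 20.38 mg/L.
Over the 5.5 km reach to input B (t = 4231 s = 0.04897 d), decay gives C = 20.38·exp(−0.66·0.04897) = 19.73 mg/L.
3330 L/s = 3.33 m³/s.
After input B: C = (45.19·19.73 + 3.33·5.85) / 48.52 = 18.78 mg/L.

18.8 mg/L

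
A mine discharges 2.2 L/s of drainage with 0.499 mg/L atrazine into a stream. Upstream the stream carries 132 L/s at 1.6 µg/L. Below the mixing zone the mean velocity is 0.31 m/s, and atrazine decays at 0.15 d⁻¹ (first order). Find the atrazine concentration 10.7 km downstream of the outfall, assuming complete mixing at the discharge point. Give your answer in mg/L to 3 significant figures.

0.00919 mg/L

2.2 L/s = 0.0022 m³/s.
132 L/s = 0.132 m³/s.
1.6 µg/L = 0.0016 mg/L.
After complete mixing, C₀ = (0.0022·0.499 + 0.132·0.0016) / 0.1342 = 0.009754 mg/L.
Travel time t = 1.07e+04 m / 0.31 m/s = 3.452e+04 s = 0.3995 d.
C = 0.009754·exp(−0.15·0.3995) = 0.009754·0.9418 = 0.009187 mg/L.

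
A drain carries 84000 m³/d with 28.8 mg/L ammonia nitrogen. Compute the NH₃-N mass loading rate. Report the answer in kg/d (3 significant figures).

84000 m³/d = 0.9722 m³/s.
Mass flux = Q·C = 0.9722 m³/s × 28.8 g/m³ = 28 g/s.
= 28 g/s × 86.4 = 2419 kg/d.

2420 kg/d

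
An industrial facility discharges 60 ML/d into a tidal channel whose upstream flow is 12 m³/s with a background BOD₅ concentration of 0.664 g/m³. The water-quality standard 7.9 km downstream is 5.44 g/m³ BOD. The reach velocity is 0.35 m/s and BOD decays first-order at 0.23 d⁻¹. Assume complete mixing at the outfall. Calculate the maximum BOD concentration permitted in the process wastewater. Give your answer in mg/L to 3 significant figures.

94.1 mg/L

60 ML/d = 0.6944 m³/s.
Travel time to the compliance point: t = 7900/0.35 = 2.257e+04 s = 0.2612 d; decay factor exp(−0.23·0.2612) = 0.9417.
So the concentration just after mixing may be at most 5.44/0.9417 = 5.777 mg/L.
Mass balance: 5.777·12.69 = 0.6944·Cₑ + 12·0.664.
Cₑ = (73.33 − 7.968) / 0.6944 = 94.13 mg/L.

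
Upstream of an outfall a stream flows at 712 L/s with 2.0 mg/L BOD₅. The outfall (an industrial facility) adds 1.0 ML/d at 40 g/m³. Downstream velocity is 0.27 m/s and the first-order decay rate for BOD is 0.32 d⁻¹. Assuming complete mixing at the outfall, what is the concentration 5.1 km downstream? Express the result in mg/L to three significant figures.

1.0 ML/d = 0.01157 m³/s.
712 L/s = 0.712 m³/s.
After complete mixing, C₀ = (0.01157·40 + 0.712·2) / 0.7236 = 2.608 mg/L.
Travel time t = 5100 m / 0.27 m/s = 1.889e+04 s = 0.2186 d.
C = 2.608·exp(−0.32·0.2186) = 2.608·0.9324 = 2.432 mg/L.

2.43 mg/L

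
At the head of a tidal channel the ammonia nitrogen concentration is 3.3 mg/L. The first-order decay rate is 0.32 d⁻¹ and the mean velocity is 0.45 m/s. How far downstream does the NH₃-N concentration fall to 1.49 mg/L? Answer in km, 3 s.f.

From C = C₀·e^(−kt), t = ln(C₀/C)/k = ln(3.3/1.49)/0.32 = 0.7951/0.32 = 2.485 d.
Distance = v·t = 0.45 m/s × 2.147e+05 s = 9.661e+04 m = 96.61 km.

96.6 km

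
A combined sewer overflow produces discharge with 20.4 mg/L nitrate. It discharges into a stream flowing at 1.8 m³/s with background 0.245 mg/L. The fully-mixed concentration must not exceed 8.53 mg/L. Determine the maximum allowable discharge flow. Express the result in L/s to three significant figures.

1260 L/s

Mass balance at complete mixing: C_std·(Q_w + Q_r) = Q_w·C_e + Q_r·C_b.
Rearranging, Q_w = Q_r·(C_std − C_b)/(C_e − C_std) = 1.8·(8.53 − 0.245) / (20.4 − 8.53) = 1.256 m³/s.
= 1256 L/s.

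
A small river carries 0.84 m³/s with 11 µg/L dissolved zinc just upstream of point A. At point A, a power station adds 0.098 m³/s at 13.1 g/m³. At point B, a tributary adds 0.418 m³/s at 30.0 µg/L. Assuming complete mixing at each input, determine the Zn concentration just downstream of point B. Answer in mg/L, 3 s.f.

0.963 mg/L

11 µg/L = 0.011 mg/L.
After input A: C = (0.84·0.011 + 0.098·13.1) / 0.938 = 1.379 mg/L.
30.0 µg/L = 0.03 mg/L.
After input B: C = (0.938·1.379 + 0.418·0.03) / 1.356 = 0.9628 mg/L.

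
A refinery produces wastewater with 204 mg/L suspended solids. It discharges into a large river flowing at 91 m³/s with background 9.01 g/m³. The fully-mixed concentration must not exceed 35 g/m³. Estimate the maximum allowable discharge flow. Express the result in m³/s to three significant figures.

Mass balance at complete mixing: C_std·(Q_w + Q_r) = Q_w·C_e + Q_r·C_b.
Rearranging, Q_w = Q_r·(C_std − C_b)/(C_e − C_std) = 91·(35 − 9.01) / (204 − 35) = 13.99 m³/s.

14.0 m³/s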